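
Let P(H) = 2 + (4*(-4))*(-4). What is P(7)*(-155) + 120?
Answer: -10110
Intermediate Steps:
P(H) = 66 (P(H) = 2 - 16*(-4) = 2 + 64 = 66)
P(7)*(-155) + 120 = 66*(-155) + 120 = -10230 + 120 = -10110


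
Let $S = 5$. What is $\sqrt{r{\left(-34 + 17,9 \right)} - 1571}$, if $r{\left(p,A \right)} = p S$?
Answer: $6 i \sqrt{46} \approx 40.694 i$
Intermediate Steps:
$r{\left(p,A \right)} = 5 p$ ($r{\left(p,A \right)} = p 5 = 5 p$)
$\sqrt{r{\left(-34 + 17,9 \right)} - 1571} = \sqrt{5 \left(-34 + 17\right) - 1571} = \sqrt{5 \left(-17\right) - 1571} = \sqrt{-85 - 1571} = \sqrt{-1656} = 6 i \sqrt{46}$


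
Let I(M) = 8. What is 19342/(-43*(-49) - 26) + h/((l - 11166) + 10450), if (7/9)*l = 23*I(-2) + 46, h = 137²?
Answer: -216503859/6122302 ≈ -35.363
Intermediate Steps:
h = 18769
l = 2070/7 (l = 9*(23*8 + 46)/7 = 9*(184 + 46)/7 = (9/7)*230 = 2070/7 ≈ 295.71)
19342/(-43*(-49) - 26) + h/((l - 11166) + 10450) = 19342/(-43*(-49) - 26) + 18769/((2070/7 - 11166) + 10450) = 19342/(2107 - 26) + 18769/(-76092/7 + 10450) = 19342/2081 + 18769/(-2942/7) = 19342*(1/2081) + 18769*(-7/2942) = 19342/2081 - 131383/2942 = -216503859/6122302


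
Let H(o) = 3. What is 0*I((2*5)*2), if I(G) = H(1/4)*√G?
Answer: 0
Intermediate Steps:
I(G) = 3*√G
0*I((2*5)*2) = 0*(3*√((2*5)*2)) = 0*(3*√(10*2)) = 0*(3*√20) = 0*(3*(2*√5)) = 0*(6*√5) = 0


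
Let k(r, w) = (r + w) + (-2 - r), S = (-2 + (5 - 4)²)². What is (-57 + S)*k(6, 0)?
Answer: 112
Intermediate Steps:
S = 1 (S = (-2 + 1²)² = (-2 + 1)² = (-1)² = 1)
k(r, w) = -2 + w
(-57 + S)*k(6, 0) = (-57 + 1)*(-2 + 0) = -56*(-2) = 112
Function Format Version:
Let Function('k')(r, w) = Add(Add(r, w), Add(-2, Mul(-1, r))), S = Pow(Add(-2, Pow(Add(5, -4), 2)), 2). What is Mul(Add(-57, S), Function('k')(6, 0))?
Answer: 112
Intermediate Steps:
S = 1 (S = Pow(Add(-2, Pow(1, 2)), 2) = Pow(Add(-2, 1), 2) = Pow(-1, 2) = 1)
Function('k')(r, w) = Add(-2, w)
Mul(Add(-57, S), Function('k')(6, 0)) = Mul(Add(-57, 1), Add(-2, 0)) = Mul(-56, -2) = 112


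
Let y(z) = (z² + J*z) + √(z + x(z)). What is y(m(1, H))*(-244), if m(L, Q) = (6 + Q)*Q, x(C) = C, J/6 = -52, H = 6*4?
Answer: -71677440 - 2928*√10 ≈ -7.1687e+7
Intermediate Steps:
H = 24
J = -312 (J = 6*(-52) = -312)
m(L, Q) = Q*(6 + Q)
y(z) = z² - 312*z + √2*√z (y(z) = (z² - 312*z) + √(z + z) = (z² - 312*z) + √(2*z) = (z² - 312*z) + √2*√z = z² - 312*z + √2*√z)
y(m(1, H))*(-244) = ((24*(6 + 24))² - 7488*(6 + 24) + √2*√(24*(6 + 24)))*(-244) = ((24*30)² - 7488*30 + √2*√(24*30))*(-244) = (720² - 312*720 + √2*√720)*(-244) = (518400 - 224640 + √2*(12*√5))*(-244) = (518400 - 224640 + 12*√10)*(-244) = (293760 + 12*√10)*(-244) = -71677440 - 2928*√10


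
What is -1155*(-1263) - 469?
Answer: 1458296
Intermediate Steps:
-1155*(-1263) - 469 = 1458765 - 469 = 1458296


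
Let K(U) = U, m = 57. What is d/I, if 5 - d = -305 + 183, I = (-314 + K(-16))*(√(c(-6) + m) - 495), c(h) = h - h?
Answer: 127/163312 + 127*√57/80839440 ≈ 0.00078951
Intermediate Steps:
c(h) = 0
I = 163350 - 330*√57 (I = (-314 - 16)*(√(0 + 57) - 495) = -330*(√57 - 495) = -330*(-495 + √57) = 163350 - 330*√57 ≈ 1.6086e+5)
d = 127 (d = 5 - (-305 + 183) = 5 - 1*(-122) = 5 + 122 = 127)
d/I = 127/(163350 - 330*√57)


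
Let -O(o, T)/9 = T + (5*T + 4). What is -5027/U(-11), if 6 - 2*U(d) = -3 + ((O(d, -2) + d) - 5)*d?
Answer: -10054/625 ≈ -16.086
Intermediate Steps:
O(o, T) = -36 - 54*T (O(o, T) = -9*(T + (5*T + 4)) = -9*(T + (4 + 5*T)) = -9*(4 + 6*T) = -36 - 54*T)
U(d) = 9/2 - d*(67 + d)/2 (U(d) = 3 - (-3 + (((-36 - 54*(-2)) + d) - 5)*d)/2 = 3 - (-3 + (((-36 + 108) + d) - 5)*d)/2 = 3 - (-3 + ((72 + d) - 5)*d)/2 = 3 - (-3 + (67 + d)*d)/2 = 3 - (-3 + d*(67 + d))/2 = 3 + (3/2 - d*(67 + d)/2) = 9/2 - d*(67 + d)/2)
-5027/U(-11) = -5027/(9/2 - 67/2*(-11) - ½*(-11)²) = -5027/(9/2 + 737/2 - ½*121) = -5027/(9/2 + 737/2 - 121/2) = -5027/625/2 = -5027*2/625 = -10054/625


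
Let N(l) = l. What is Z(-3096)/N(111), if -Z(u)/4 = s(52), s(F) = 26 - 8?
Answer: -24/37 ≈ -0.64865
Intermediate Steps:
s(F) = 18
Z(u) = -72 (Z(u) = -4*18 = -72)
Z(-3096)/N(111) = -72/111 = -72*1/111 = -24/37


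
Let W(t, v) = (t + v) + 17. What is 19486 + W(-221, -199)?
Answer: 19083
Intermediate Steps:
W(t, v) = 17 + t + v
19486 + W(-221, -199) = 19486 + (17 - 221 - 199) = 19486 - 403 = 19083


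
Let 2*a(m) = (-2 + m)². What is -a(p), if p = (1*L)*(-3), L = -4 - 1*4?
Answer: -242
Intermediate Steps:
L = -8 (L = -4 - 4 = -8)
p = 24 (p = (1*(-8))*(-3) = -8*(-3) = 24)
a(m) = (-2 + m)²/2
-a(p) = -(-2 + 24)²/2 = -22²/2 = -484/2 = -1*242 = -242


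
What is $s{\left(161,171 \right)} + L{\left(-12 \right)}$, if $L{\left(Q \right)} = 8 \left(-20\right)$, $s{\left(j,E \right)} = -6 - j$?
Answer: $-327$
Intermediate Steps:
$L{\left(Q \right)} = -160$
$s{\left(161,171 \right)} + L{\left(-12 \right)} = \left(-6 - 161\right) - 160 = -167 - 160 = -327$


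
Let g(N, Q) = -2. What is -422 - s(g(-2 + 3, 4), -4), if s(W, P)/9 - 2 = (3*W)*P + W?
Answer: -638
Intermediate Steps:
s(W, P) = 18 + 9*W + 27*P*W (s(W, P) = 18 + 9*((3*W)*P + W) = 18 + 9*(3*P*W + W) = 18 + 9*(W + 3*P*W) = 18 + (9*W + 27*P*W) = 18 + 9*W + 27*P*W)
-422 - s(g(-2 + 3, 4), -4) = -422 - (18 + 9*(-2) + 27*(-4)*(-2)) = -422 - (18 - 18 + 216) = -422 - 1*216 = -422 - 216 = -638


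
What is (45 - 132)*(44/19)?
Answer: -3828/19 ≈ -201.47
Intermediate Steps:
(45 - 132)*(44/19) = -3828/19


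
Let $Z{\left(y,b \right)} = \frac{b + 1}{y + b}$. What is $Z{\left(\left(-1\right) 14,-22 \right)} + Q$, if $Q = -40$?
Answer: $- \frac{473}{12} \approx -39.417$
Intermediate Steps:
$Z{\left(y,b \right)} = \frac{1 + b}{b + y}$
$Z{\left(\left(-1\right) 14,-22 \right)} + Q = \frac{1 - 22}{-22 - 14} - 40 = \frac{1}{-22 - 14} \left(-21\right) - 40 = \frac{1}{-36} \left(-21\right) - 40 = \left(- \frac{1}{36}\right) \left(-21\right) - 40 = \frac{7}{12} - 40 = - \frac{473}{12}$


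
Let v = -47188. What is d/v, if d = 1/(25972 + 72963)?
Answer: -1/4668544780 ≈ -2.1420e-10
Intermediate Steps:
d = 1/98935 ≈ 1.0108e-5
d/v = (1/98935)/(-47188) = (1/98935)*(-1/47188) = -1/4668544780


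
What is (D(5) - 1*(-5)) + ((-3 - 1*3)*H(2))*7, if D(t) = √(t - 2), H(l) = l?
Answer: -79 + √3 ≈ -77.268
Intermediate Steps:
D(t) = √(-2 + t)
(D(5) - 1*(-5)) + ((-3 - 1*3)*H(2))*7 = (√(-2 + 5) - 1*(-5)) + ((-3 - 1*3)*2)*7 = (√3 + 5) + ((-3 - 3)*2)*7 = (5 + √3) - 6*2*7 = (5 + √3) - 12*7 = (5 + √3) - 84 = -79 + √3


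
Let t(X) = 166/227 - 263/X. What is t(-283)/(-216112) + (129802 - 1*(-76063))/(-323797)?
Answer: -2858110007808243/4495355021456624 ≈ -0.63579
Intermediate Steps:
t(X) = 166/227 - 263/X (t(X) = 166*(1/227) - 263/X = 166/227 - 263/X)
t(-283)/(-216112) + (129802 - 1*(-76063))/(-323797) = (166/227 - 263/(-283))/(-216112) + (129802 - 1*(-76063))/(-323797) = (166/227 - 263*(-1/283))*(-1/216112) + (129802 + 76063)*(-1/323797) = (166/227 + 263/283)*(-1/216112) + 205865*(-1/323797) = (106679/64241)*(-1/216112) - 205865/323797 = -106679/13883250992 - 205865/323797 = -2858110007808243/4495355021456624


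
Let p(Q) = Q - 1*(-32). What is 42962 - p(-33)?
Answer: 42963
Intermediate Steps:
p(Q) = 32 + Q (p(Q) = Q + 32 = 32 + Q)
42962 - p(-33) = 42962 - (32 - 33) = 42962 - 1*(-1) = 42962 + 1 = 42963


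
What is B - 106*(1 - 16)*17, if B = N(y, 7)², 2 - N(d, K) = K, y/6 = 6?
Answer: 27055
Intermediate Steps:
y = 36 (y = 6*6 = 36)
N(d, K) = 2 - K
B = 25 (B = (2 - 1*7)² = (2 - 7)² = (-5)² = 25)
B - 106*(1 - 16)*17 = 25 - 106*(1 - 16)*17 = 25 - (-1590)*17 = 25 - 106*(-255) = 25 + 27030 = 27055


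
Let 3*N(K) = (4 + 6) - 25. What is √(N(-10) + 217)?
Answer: 2*√53 ≈ 14.560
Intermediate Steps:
N(K) = -5 (N(K) = ((4 + 6) - 25)/3 = (10 - 25)/3 = (⅓)*(-15) = -5)
√(N(-10) + 217) = √(-5 + 217) = √212 = 2*√53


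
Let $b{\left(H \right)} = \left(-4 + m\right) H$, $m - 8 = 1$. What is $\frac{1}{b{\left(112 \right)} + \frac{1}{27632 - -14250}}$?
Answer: $\frac{41882}{23453921} \approx 0.0017857$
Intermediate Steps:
$m = 9$ ($m = 8 + 1 = 9$)
$b{\left(H \right)} = 5 H$ ($b{\left(H \right)} = \left(-4 + 9\right) H = 5 H$)
$\frac{1}{b{\left(112 \right)} + \frac{1}{27632 - -14250}} = \frac{1}{5 \cdot 112 + \frac{1}{27632 - -14250}} = \frac{1}{560 + \frac{1}{27632 + 14250}} = \frac{1}{560 + \frac{1}{41882}} = \frac{1}{\frac{23453921}{41882}} = \frac{41882}{23453921}$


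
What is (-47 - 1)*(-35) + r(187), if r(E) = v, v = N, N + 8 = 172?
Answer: 1844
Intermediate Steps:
N = 164 (N = -8 + 172 = 164)
v = 164
r(E) = 164
(-47 - 1)*(-35) + r(187) = (-47 - 1)*(-35) + 164 = -48*(-35) + 164 = 1680 + 164 = 1844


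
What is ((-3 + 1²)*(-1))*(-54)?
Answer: -108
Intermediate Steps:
((-3 + 1²)*(-1))*(-54) = ((-3 + 1)*(-1))*(-54) = -2*(-1)*(-54) = 2*(-54) = -108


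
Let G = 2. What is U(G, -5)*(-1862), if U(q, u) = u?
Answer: 9310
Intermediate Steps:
U(G, -5)*(-1862) = -5*(-1862) = 9310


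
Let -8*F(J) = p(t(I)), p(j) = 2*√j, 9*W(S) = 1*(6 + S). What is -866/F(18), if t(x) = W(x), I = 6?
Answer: 1732*√3 ≈ 2999.9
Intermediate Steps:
W(S) = ⅔ + S/9 (W(S) = (1*(6 + S))/9 = (6 + S)/9 = ⅔ + S/9)
t(x) = ⅔ + x/9
F(J) = -√3/6 (F(J) = -√(⅔ + (⅑)*6)/4 = -√(⅔ + ⅔)/4 = -√(4/3)/4 = -2*√3/3/4 = -√3/6)
-866/F(18) = -866*(-2*√3) = -(-1732)*√3 = 1732*√3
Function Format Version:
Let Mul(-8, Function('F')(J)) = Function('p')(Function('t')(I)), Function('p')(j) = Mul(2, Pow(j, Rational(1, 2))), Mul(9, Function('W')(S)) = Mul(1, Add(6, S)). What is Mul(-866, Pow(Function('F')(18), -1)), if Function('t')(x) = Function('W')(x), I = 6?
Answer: Mul(1732, Pow(3, Rational(1, 2))) ≈ 2999.9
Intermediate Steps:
Function('W')(S) = Add(Rational(2, 3), Mul(Rational(1, 9), S)) (Function('W')(S) = Mul(Rational(1, 9), Mul(1, Add(6, S))) = Mul(Rational(1, 9), Add(6, S)) = Add(Rational(2, 3), Mul(Rational(1, 9), S)))
Function('t')(x) = Add(Rational(2, 3), Mul(Rational(1, 9), x))
Function('F')(J) = Mul(Rational(-1, 6), Pow(3, Rational(1, 2))) (Function('F')(J) = Mul(Rational(-1, 8), Mul(2, Pow(Add(Rational(2, 3), Mul(Rational(1, 9), 6)), Rational(1, 2)))) = Mul(Rational(-1, 8), Mul(2, Pow(Add(Rational(2, 3), Rational(2, 3)), Rational(1, 2)))) = Mul(Rational(-1, 8), Mul(2, Pow(Rational(4, 3), Rational(1, 2)))) = Mul(Rational(-1, 8), Mul(2, Mul(Rational(2, 3), Pow(3, Rational(1, 2))))) = Mul(Rational(-1, 8), Mul(Rational(4, 3), Pow(3, Rational(1, 2)))) = Mul(Rational(-1, 6), Pow(3, Rational(1, 2))))
Mul(-866, Pow(Function('F')(18), -1)) = Mul(-866, Pow(Mul(Rational(-1, 6), Pow(3, Rational(1, 2))), -1)) = Mul(-866, Mul(-2, Pow(3, Rational(1, 2)))) = Mul(1732, Pow(3, Rational(1, 2)))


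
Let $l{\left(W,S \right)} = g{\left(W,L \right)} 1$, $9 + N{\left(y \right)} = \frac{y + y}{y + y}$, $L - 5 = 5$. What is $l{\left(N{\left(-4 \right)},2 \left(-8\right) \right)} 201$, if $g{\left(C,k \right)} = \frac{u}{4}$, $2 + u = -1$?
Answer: $- \frac{603}{4} \approx -150.75$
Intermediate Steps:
$L = 10$ ($L = 5 + 5 = 10$)
$u = -3$ ($u = -2 - 1 = -3$)
$g{\left(C,k \right)} = - \frac{3}{4}$
$N{\left(y \right)} = -8$ ($N{\left(y \right)} = -9 + \frac{y + y}{y + y} = -9 + \frac{2 y}{2 y} = -9 + 2 y \frac{1}{2 y} = -9 + 1 = -8$)
$l{\left(W,S \right)} = - \frac{3}{4}$ ($l{\left(W,S \right)} = \left(- \frac{3}{4}\right) 1 = - \frac{3}{4}$)
$l{\left(N{\left(-4 \right)},2 \left(-8\right) \right)} 201 = \left(- \frac{3}{4}\right) 201 = - \frac{603}{4}$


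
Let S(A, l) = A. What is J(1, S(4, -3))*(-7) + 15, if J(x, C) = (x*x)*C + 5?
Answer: -48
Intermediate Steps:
J(x, C) = 5 + C*x² (J(x, C) = x²*C + 5 = C*x² + 5 = 5 + C*x²)
J(1, S(4, -3))*(-7) + 15 = (5 + 4*1²)*(-7) + 15 = (5 + 4*1)*(-7) + 15 = (5 + 4)*(-7) + 15 = 9*(-7) + 15 = -63 + 15 = -48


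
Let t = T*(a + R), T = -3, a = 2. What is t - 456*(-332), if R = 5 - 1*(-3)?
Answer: 151362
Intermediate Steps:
R = 8 (R = 5 + 3 = 8)
t = -30 (t = -3*(2 + 8) = -3*10 = -30)
t - 456*(-332) = -30 - 456*(-332) = -30 + 151392 = 151362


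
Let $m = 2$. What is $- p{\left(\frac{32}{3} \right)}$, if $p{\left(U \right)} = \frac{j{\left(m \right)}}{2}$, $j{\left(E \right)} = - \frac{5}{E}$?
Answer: $\frac{5}{4} \approx 1.25$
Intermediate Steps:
$p{\left(U \right)} = - \frac{5}{4}$ ($p{\left(U \right)} = \frac{\left(-5\right) \frac{1}{2}}{2} = \left(-5\right) \frac{1}{2} \cdot \frac{1}{2} = \left(- \frac{5}{2}\right) \frac{1}{2} = - \frac{5}{4}$)
$- p{\left(\frac{32}{3} \right)} = \left(-1\right) \left(- \frac{5}{4}\right) = \frac{5}{4}$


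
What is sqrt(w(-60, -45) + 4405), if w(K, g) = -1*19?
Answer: sqrt(4386) ≈ 66.227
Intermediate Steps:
w(K, g) = -19
sqrt(w(-60, -45) + 4405) = sqrt(-19 + 4405) = sqrt(4386)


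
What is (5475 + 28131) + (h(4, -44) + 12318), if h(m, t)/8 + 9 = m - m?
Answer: 45852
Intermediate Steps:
h(m, t) = -72 (h(m, t) = -72 + 8*(m - m) = -72 + 8*0 = -72 + 0 = -72)
(5475 + 28131) + (h(4, -44) + 12318) = (5475 + 28131) + (-72 + 12318) = 33606 + 12246 = 45852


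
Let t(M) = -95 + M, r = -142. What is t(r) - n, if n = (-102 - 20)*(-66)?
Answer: -8289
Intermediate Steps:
n = 8052 (n = -122*(-66) = 8052)
t(r) - n = (-95 - 142) - 1*8052 = -237 - 8052 = -8289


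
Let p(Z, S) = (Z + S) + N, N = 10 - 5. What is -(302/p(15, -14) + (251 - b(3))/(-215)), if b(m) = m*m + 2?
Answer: -6349/129 ≈ -49.217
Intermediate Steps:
b(m) = 2 + m**2 (b(m) = m**2 + 2 = 2 + m**2)
N = 5
p(Z, S) = 5 + S + Z (p(Z, S) = (Z + S) + 5 = (S + Z) + 5 = 5 + S + Z)
-(302/p(15, -14) + (251 - b(3))/(-215)) = -(302/(5 - 14 + 15) + (251 - (2 + 3**2))/(-215)) = -(302/6 + (251 - (2 + 9))*(-1/215)) = -(302*(1/6) + (251 - 1*11)*(-1/215)) = -(151/3 + (251 - 11)*(-1/215)) = -(151/3 + 240*(-1/215)) = -(151/3 - 48/43) = -1*6349/129 = -6349/129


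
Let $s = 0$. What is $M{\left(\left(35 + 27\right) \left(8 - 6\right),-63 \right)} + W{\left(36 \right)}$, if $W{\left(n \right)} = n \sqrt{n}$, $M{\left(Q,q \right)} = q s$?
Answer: $216$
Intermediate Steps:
$M{\left(Q,q \right)} = 0$ ($M{\left(Q,q \right)} = q 0 = 0$)
$W{\left(n \right)} = n^{\frac{3}{2}}$
$M{\left(\left(35 + 27\right) \left(8 - 6\right),-63 \right)} + W{\left(36 \right)} = 0 + 36^{\frac{3}{2}} = 0 + 216 = 216$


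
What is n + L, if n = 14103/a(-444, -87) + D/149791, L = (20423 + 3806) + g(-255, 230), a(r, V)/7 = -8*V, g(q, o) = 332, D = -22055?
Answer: 5975391553795/243260584 ≈ 24564.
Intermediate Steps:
a(r, V) = -56*V (a(r, V) = 7*(-8*V) = -56*V)
L = 24561 (L = (20423 + 3806) + 332 = 24229 + 332 = 24561)
n = 668350171/243260584 (n = 14103/((-56*(-87))) - 22055/149791 = 14103/4872 - 22055*1/149791 = 14103*(1/4872) - 22055/149791 = 4701/1624 - 22055/149791 = 668350171/243260584 ≈ 2.7475)
n + L = 668350171/243260584 + 24561 = 5975391553795/243260584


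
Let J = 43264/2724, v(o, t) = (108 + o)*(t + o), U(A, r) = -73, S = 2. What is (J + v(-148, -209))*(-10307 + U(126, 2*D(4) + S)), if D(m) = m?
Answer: -33684816160/227 ≈ -1.4839e+8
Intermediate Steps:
v(o, t) = (108 + o)*(o + t)
J = 10816/681 (J = 43264*(1/2724) = 10816/681 ≈ 15.883)
(J + v(-148, -209))*(-10307 + U(126, 2*D(4) + S)) = (10816/681 + ((-148)**2 + 108*(-148) + 108*(-209) - 148*(-209)))*(-10307 - 73) = (10816/681 + (21904 - 15984 - 22572 + 30932))*(-10380) = (10816/681 + 14280)*(-10380) = (9735496/681)*(-10380) = -33684816160/227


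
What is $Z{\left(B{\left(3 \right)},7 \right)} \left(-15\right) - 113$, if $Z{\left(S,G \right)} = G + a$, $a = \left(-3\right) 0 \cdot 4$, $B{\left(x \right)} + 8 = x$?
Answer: $-218$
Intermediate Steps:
$B{\left(x \right)} = -8 + x$
$a = 0$ ($a = 0 \cdot 4 = 0$)
$Z{\left(S,G \right)} = G$ ($Z{\left(S,G \right)} = G + 0 = G$)
$Z{\left(B{\left(3 \right)},7 \right)} \left(-15\right) - 113 = 7 \left(-15\right) - 113 = -105 - 113 = -218$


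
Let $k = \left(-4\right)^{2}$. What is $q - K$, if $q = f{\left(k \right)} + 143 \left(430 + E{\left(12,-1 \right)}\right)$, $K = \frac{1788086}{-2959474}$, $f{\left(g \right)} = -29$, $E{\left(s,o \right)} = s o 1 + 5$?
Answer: $\frac{89465793063}{1479737} \approx 60461.0$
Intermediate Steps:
$E{\left(s,o \right)} = 5 + o s$ ($E{\left(s,o \right)} = o s 1 + 5 = o s + 5 = 5 + o s$)
$k = 16$
$K = - \frac{894043}{1479737}$ ($K = 1788086 \left(- \frac{1}{2959474}\right) = - \frac{894043}{1479737} \approx -0.60419$)
$q = 60460$ ($q = -29 + 143 \left(430 + \left(5 - 12\right)\right) = -29 + 143 \left(430 - 7\right) = -29 + 143 \cdot 423 = -29 + 60489 = 60460$)
$q - K = 60460 - - \frac{894043}{1479737} = 60460 + \frac{894043}{1479737} = \frac{89465793063}{1479737}$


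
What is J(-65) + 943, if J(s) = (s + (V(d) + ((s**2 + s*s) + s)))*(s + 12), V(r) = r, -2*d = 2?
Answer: -439964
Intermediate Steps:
d = -1 (d = -1/2*2 = -1)
J(s) = (12 + s)*(-1 + 2*s + 2*s**2) (J(s) = (s + (-1 + ((s**2 + s*s) + s)))*(s + 12) = (s + (-1 + ((s**2 + s**2) + s)))*(12 + s) = (s + (-1 + (2*s**2 + s)))*(12 + s) = (s + (-1 + (s + 2*s**2)))*(12 + s) = (s + (-1 + s + 2*s**2))*(12 + s) = (-1 + 2*s + 2*s**2)*(12 + s) = (12 + s)*(-1 + 2*s + 2*s**2))
J(-65) + 943 = (-12 + 2*(-65)**3 + 23*(-65) + 26*(-65)**2) + 943 = (-12 + 2*(-274625) - 1495 + 26*4225) + 943 = (-12 - 549250 - 1495 + 109850) + 943 = -440907 + 943 = -439964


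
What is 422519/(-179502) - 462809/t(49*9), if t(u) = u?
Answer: -27753823999/26386794 ≈ -1051.8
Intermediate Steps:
422519/(-179502) - 462809/t(49*9) = 422519/(-179502) - 462809/(49*9) = 422519*(-1/179502) - 462809/441 = -422519/179502 - 462809*1/441 = -422519/179502 - 462809/441 = -27753823999/26386794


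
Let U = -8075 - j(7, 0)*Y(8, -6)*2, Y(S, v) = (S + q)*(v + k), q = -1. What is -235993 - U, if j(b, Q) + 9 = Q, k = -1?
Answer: -227036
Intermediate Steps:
j(b, Q) = -9 + Q
Y(S, v) = (-1 + S)*(-1 + v) (Y(S, v) = (S - 1)*(v - 1) = (-1 + S)*(-1 + v))
U = -8957 (U = -8075 - (-9 + 0)*(1 - 1*8 - 1*(-6) + 8*(-6))*2 = -8075 - (-9*(1 - 8 + 6 - 48))*2 = -8075 - (-9*(-49))*2 = -8075 - 441*2 = -8075 - 1*882 = -8075 - 882 = -8957)
-235993 - U = -235993 - 1*(-8957) = -235993 + 8957 = -227036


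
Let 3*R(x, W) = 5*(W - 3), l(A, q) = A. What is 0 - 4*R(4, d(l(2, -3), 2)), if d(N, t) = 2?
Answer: 20/3 ≈ 6.6667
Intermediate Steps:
R(x, W) = -5 + 5*W/3 (R(x, W) = (5*(W - 3))/3 = (5*(-3 + W))/3 = (-15 + 5*W)/3 = -5 + 5*W/3)
0 - 4*R(4, d(l(2, -3), 2)) = 0 - 4*(-5 + (5/3)*2) = 0 - 4*(-5 + 10/3) = 0 - 4*(-5/3) = 0 + 20/3 = 20/3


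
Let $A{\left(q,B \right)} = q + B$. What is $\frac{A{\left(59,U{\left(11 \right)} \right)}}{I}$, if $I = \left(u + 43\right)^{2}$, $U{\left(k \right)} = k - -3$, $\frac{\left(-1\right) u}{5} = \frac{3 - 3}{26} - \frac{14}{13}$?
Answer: $\frac{12337}{395641} \approx 0.031182$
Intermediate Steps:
$u = \frac{70}{13}$ ($u = - 5 \left(\frac{3 - 3}{26} - \frac{14}{13}\right) = - 5 \left(0 \cdot \frac{1}{26} - \frac{14}{13}\right) = - 5 \left(0 - \frac{14}{13}\right) = \left(-5\right) \left(- \frac{14}{13}\right) = \frac{70}{13} \approx 5.3846$)
$U{\left(k \right)} = 3 + k$ ($U{\left(k \right)} = k + 3 = 3 + k$)
$A{\left(q,B \right)} = B + q$
$I = \frac{395641}{169}$ ($I = \left(\frac{70}{13} + 43\right)^{2} = \left(\frac{629}{13}\right)^{2} = \frac{395641}{169} \approx 2341.1$)
$\frac{A{\left(59,U{\left(11 \right)} \right)}}{I} = \frac{\left(3 + 11\right) + 59}{\frac{395641}{169}} = \left(14 + 59\right) \frac{169}{395641} = 73 \cdot \frac{169}{395641} = \frac{12337}{395641}$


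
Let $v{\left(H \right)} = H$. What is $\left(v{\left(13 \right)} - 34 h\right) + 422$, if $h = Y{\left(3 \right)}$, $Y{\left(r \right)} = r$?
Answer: $333$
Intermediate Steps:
$h = 3$
$\left(v{\left(13 \right)} - 34 h\right) + 422 = \left(13 - 102\right) + 422 = -89 + 422 = 333$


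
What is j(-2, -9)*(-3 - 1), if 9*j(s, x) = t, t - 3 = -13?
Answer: 40/9 ≈ 4.4444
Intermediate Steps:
t = -10 (t = 3 - 13 = -10)
j(s, x) = -10/9 (j(s, x) = (⅑)*(-10) = -10/9)
j(-2, -9)*(-3 - 1) = -10*(-3 - 1)/9 = -10/9*(-4) = 40/9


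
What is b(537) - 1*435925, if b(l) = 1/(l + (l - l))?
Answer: -234091724/537 ≈ -4.3593e+5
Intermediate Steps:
b(l) = 1/l (b(l) = 1/(l + 0) = 1/l)
b(537) - 1*435925 = 1/537 - 1*435925 = 1/537 - 435925 = -234091724/537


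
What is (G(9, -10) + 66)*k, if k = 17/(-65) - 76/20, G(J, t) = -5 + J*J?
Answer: -37488/65 ≈ -576.74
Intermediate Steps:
G(J, t) = -5 + J²
k = -264/65 (k = 17*(-1/65) - 76*1/20 = -17/65 - 19/5 = -264/65 ≈ -4.0615)
(G(9, -10) + 66)*k = ((-5 + 9²) + 66)*(-264/65) = ((-5 + 81) + 66)*(-264/65) = (76 + 66)*(-264/65) = 142*(-264/65) = -37488/65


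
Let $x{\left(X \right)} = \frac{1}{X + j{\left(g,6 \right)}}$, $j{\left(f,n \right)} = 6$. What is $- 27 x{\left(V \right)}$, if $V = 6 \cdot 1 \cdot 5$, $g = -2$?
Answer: $- \frac{3}{4} \approx -0.75$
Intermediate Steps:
$V = 30$ ($V = 6 \cdot 5 = 30$)
$x{\left(X \right)} = \frac{1}{6 + X}$ ($x{\left(X \right)} = \frac{1}{X + 6} = \frac{1}{6 + X}$)
$- 27 x{\left(V \right)} = - \frac{27}{6 + 30} = - \frac{27}{36} = \left(-27\right) \frac{1}{36} = - \frac{3}{4}$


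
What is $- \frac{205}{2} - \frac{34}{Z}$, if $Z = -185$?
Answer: $- \frac{37857}{370} \approx -102.32$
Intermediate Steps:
$- \frac{205}{2} - \frac{34}{Z} = - \frac{205}{2} - \frac{34}{-185} = \left(-205\right) \frac{1}{2} - - \frac{34}{185} = - \frac{205}{2} + \frac{34}{185} = - \frac{37857}{370}$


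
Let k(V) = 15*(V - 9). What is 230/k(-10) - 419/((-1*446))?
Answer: 3367/25422 ≈ 0.13244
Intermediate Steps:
k(V) = -135 + 15*V (k(V) = 15*(-9 + V) = -135 + 15*V)
230/k(-10) - 419/((-1*446)) = 230/(-135 + 15*(-10)) - 419/((-1*446)) = 230/(-135 - 150) - 419/(-446) = 230/(-285) - 419*(-1/446) = 230*(-1/285) + 419/446 = -46/57 + 419/446 = 3367/25422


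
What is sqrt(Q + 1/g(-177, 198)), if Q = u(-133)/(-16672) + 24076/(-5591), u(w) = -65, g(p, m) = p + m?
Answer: I*sqrt(1018921613206920990)/489369048 ≈ 2.0627*I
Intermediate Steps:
g(p, m) = m + p
Q = -401031657/93213152 (Q = -65/(-16672) + 24076/(-5591) = -65*(-1/16672) + 24076*(-1/5591) = 65/16672 - 24076/5591 = -401031657/93213152 ≈ -4.3023)
sqrt(Q + 1/g(-177, 198)) = sqrt(-401031657/93213152 + 1/(198 - 177)) = sqrt(-401031657/93213152 + 1/21) = sqrt(-8328451645/1957476192) = I*sqrt(1018921613206920990)/489369048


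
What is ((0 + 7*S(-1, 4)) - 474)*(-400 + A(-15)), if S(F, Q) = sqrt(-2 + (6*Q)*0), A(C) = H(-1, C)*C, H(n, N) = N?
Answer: 82950 - 1225*I*sqrt(2) ≈ 82950.0 - 1732.4*I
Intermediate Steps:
A(C) = C**2 (A(C) = C*C = C**2)
S(F, Q) = I*sqrt(2) (S(F, Q) = sqrt(-2 + 0) = sqrt(-2) = I*sqrt(2))
((0 + 7*S(-1, 4)) - 474)*(-400 + A(-15)) = ((0 + 7*(I*sqrt(2))) - 474)*(-400 + (-15)**2) = ((0 + 7*I*sqrt(2)) - 474)*(-400 + 225) = (7*I*sqrt(2) - 474)*(-175) = (-474 + 7*I*sqrt(2))*(-175) = 82950 - 1225*I*sqrt(2)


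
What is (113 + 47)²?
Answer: 25600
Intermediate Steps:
(113 + 47)² = 160² = 25600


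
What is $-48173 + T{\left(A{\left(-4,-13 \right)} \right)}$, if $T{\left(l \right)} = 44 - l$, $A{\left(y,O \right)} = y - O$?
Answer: $-48138$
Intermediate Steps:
$-48173 + T{\left(A{\left(-4,-13 \right)} \right)} = -48173 + \left(44 - \left(-4 - -13\right)\right) = -48173 + \left(44 - \left(-4 + 13\right)\right) = -48173 + \left(44 - 9\right) = -48173 + 35 = -48138$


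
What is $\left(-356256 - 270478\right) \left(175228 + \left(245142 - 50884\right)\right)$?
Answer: $-231569438724$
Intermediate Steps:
$\left(-356256 - 270478\right) \left(175228 + \left(245142 - 50884\right)\right) = - 626734 \left(175228 + \left(245142 - 50884\right)\right) = - 626734 \left(175228 + 194258\right) = \left(-626734\right) 369486 = -231569438724$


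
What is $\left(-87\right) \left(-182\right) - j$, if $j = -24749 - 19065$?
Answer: $59648$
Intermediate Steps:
$j = -43814$
$\left(-87\right) \left(-182\right) - j = \left(-87\right) \left(-182\right) - -43814 = 15834 + 43814 = 59648$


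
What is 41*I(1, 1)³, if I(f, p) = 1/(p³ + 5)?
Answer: 41/216 ≈ 0.18981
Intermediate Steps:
I(f, p) = 1/(5 + p³)
41*I(1, 1)³ = 41*(1/(5 + 1³))³ = 41*(1/(5 + 1))³ = 41*(1/6)³ = 41*(⅙)³ = 41*(1/216) = 41/216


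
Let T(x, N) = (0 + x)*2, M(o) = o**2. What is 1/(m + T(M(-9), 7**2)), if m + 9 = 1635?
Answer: 1/1788 ≈ 0.00055928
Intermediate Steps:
m = 1626 (m = -9 + 1635 = 1626)
T(x, N) = 2*x (T(x, N) = x*2 = 2*x)
1/(m + T(M(-9), 7**2)) = 1/(1626 + 2*(-9)**2) = 1/(1626 + 2*81) = 1/(1626 + 162) = 1/1788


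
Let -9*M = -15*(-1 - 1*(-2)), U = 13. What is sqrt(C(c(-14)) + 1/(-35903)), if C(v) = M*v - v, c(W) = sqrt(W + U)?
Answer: sqrt(-323127 + 7734152454*I)/107709 ≈ 0.57734 + 0.57736*I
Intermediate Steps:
M = 5/3 (M = -(-5)*(-1 - 1*(-2))/3 = -(-5)*(-1 + 2)/3 = -(-5)/3 = -1/9*(-15) = 5/3 ≈ 1.6667)
c(W) = sqrt(13 + W) (c(W) = sqrt(W + 13) = sqrt(13 + W))
C(v) = 2*v/3 (C(v) = 5*v/3 - v = 2*v/3)
sqrt(C(c(-14)) + 1/(-35903)) = sqrt(2*sqrt(13 - 14)/3 + 1/(-35903)) = sqrt(2*sqrt(-1)/3 - 1/35903) = sqrt(2*I/3 - 1/35903) = sqrt(-1/35903 + 2*I/3)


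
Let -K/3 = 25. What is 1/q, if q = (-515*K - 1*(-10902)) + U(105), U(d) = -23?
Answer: 1/49504 ≈ 2.0200e-5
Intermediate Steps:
K = -75 (K = -3*25 = -75)
q = 49504 (q = (-515*(-75) - 1*(-10902)) - 23 = (38625 + 10902) - 23 = 49527 - 23 = 49504)
1/q = 1/49504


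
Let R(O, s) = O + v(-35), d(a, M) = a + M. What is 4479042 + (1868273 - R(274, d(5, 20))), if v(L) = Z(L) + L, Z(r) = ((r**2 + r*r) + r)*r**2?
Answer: 3388701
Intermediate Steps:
Z(r) = r**2*(r + 2*r**2) (Z(r) = ((r**2 + r**2) + r)*r**2 = (2*r**2 + r)*r**2 = (r + 2*r**2)*r**2 = r**2*(r + 2*r**2))
v(L) = L + L**3*(1 + 2*L) (v(L) = L**3*(1 + 2*L) + L = L + L**3*(1 + 2*L))
d(a, M) = M + a
R(O, s) = 2958340 + O (R(O, s) = O + (-35 + (-35)**3 + 2*(-35)**4) = O + (-35 - 42875 + 2*1500625) = O + (-35 - 42875 + 3001250) = O + 2958340 = 2958340 + O)
4479042 + (1868273 - R(274, d(5, 20))) = 4479042 + (1868273 - (2958340 + 274)) = 4479042 + (1868273 - 1*2958614) = 4479042 + (1868273 - 2958614) = 4479042 - 1090341 = 3388701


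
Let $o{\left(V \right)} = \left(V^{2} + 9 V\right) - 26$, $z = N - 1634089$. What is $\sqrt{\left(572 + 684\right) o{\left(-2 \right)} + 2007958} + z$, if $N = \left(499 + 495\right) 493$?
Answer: $-1144047 + \sqrt{1957718} \approx -1.1426 \cdot 10^{6}$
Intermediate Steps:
$N = 490042$ ($N = 994 \cdot 493 = 490042$)
$z = -1144047$ ($z = 490042 - 1634089 = -1144047$)
$o{\left(V \right)} = -26 + V^{2} + 9 V$
$\sqrt{\left(572 + 684\right) o{\left(-2 \right)} + 2007958} + z = \sqrt{\left(572 + 684\right) \left(-26 + \left(-2\right)^{2} + 9 \left(-2\right)\right) + 2007958} - 1144047 = \sqrt{1256 \left(-26 + 4 - 18\right) + 2007958} - 1144047 = \sqrt{1256 \left(-40\right) + 2007958} - 1144047 = \sqrt{-50240 + 2007958} - 1144047 = \sqrt{1957718} - 1144047 = -1144047 + \sqrt{1957718}$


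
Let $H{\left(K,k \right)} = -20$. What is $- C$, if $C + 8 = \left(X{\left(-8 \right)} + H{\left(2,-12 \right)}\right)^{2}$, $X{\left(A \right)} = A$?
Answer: $-776$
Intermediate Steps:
$C = 776$ ($C = -8 + \left(-8 - 20\right)^{2} = -8 + \left(-28\right)^{2} = -8 + 784 = 776$)
$- C = \left(-1\right) 776 = -776$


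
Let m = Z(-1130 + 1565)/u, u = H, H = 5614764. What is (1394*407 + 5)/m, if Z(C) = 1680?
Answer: 265467445611/140 ≈ 1.8962e+9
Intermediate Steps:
u = 5614764
m = 140/467897 (m = 1680/5614764 = 1680*(1/5614764) = 140/467897 ≈ 0.00029921)
(1394*407 + 5)/m = (1394*407 + 5)/(140/467897) = (567358 + 5)*(467897/140) = 567363*(467897/140) = 265467445611/140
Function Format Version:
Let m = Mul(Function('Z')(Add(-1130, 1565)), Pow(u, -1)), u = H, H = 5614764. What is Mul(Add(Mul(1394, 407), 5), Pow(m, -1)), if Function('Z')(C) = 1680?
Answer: Rational(265467445611, 140) ≈ 1.8962e+9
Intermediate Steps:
u = 5614764
m = Rational(140, 467897) (m = Mul(1680, Pow(5614764, -1)) = Mul(1680, Rational(1, 5614764)) = Rational(140, 467897) ≈ 0.00029921)
Mul(Add(Mul(1394, 407), 5), Pow(m, -1)) = Mul(Add(Mul(1394, 407), 5), Pow(Rational(140, 467897), -1)) = Mul(Add(567358, 5), Rational(467897, 140)) = Mul(567363, Rational(467897, 140)) = Rational(265467445611, 140)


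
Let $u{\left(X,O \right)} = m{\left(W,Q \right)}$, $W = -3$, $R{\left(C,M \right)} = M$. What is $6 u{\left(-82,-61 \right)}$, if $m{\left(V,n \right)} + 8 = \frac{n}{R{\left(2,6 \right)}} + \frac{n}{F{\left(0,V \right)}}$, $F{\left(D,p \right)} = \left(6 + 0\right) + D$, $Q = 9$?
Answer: $-30$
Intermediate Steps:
$F{\left(D,p \right)} = 6 + D$
$m{\left(V,n \right)} = -8 + \frac{n}{3}$ ($m{\left(V,n \right)} = -8 + \left(\frac{n}{6} + \frac{n}{6 + 0}\right) = -8 + \left(n \frac{1}{6} + \frac{n}{6}\right) = -8 + \left(\frac{n}{6} + n \frac{1}{6}\right) = -8 + \left(\frac{n}{6} + \frac{n}{6}\right) = -8 + \frac{n}{3}$)
$u{\left(X,O \right)} = -5$ ($u{\left(X,O \right)} = -8 + \frac{1}{3} \cdot 9 = -8 + 3 = -5$)
$6 u{\left(-82,-61 \right)} = 6 \left(-5\right) = -30$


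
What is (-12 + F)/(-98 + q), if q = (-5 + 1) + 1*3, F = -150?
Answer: 18/11 ≈ 1.6364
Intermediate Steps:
q = -1 (q = -4 + 3 = -1)
(-12 + F)/(-98 + q) = (-12 - 150)/(-98 - 1) = -162/(-99) = -162*(-1/99) = 18/11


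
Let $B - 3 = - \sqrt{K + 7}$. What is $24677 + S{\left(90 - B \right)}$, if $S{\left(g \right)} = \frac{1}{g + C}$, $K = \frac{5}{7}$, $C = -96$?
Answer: $\frac{1406582}{57} - \frac{\sqrt{42}}{171} \approx 24677.0$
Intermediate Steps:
$K = \frac{5}{7}$ ($K = 5 \cdot \frac{1}{7} = \frac{5}{7} \approx 0.71429$)
$B = 3 - \frac{3 \sqrt{42}}{7}$ ($B = 3 - \sqrt{\frac{5}{7} + 7} = 3 - \sqrt{\frac{54}{7}} = 3 - \frac{3 \sqrt{42}}{7} \approx 0.22254$)
$S{\left(g \right)} = \frac{1}{-96 + g}$ ($S{\left(g \right)} = \frac{1}{g - 96} = \frac{1}{-96 + g}$)
$24677 + S{\left(90 - B \right)} = 24677 + \frac{1}{-96 + \left(90 - \left(3 - \frac{3 \sqrt{42}}{7}\right)\right)} = 24677 + \frac{1}{-96 + \left(87 + \frac{3 \sqrt{42}}{7}\right)} = 24677 + \frac{1}{-9 + \frac{3 \sqrt{42}}{7}}$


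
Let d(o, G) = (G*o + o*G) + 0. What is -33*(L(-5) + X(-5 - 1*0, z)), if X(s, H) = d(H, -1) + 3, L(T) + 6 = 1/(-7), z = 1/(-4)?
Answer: 1221/14 ≈ 87.214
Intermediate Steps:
d(o, G) = 2*G*o (d(o, G) = (G*o + G*o) + 0 = 2*G*o + 0 = 2*G*o)
z = -¼ ≈ -0.25000
L(T) = -43/7 (L(T) = -6 + 1/(-7) = -6 - ⅐ = -43/7)
X(s, H) = 3 - 2*H (X(s, H) = 2*(-1)*H + 3 = -2*H + 3 = 3 - 2*H)
-33*(L(-5) + X(-5 - 1*0, z)) = -33*(-43/7 + (3 - 2*(-¼))) = -33*(-43/7 + (3 + ½)) = -33*(-43/7 + 7/2) = -33*(-37/14) = 1221/14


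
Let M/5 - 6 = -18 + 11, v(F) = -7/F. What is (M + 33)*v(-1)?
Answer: 196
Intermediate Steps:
M = -5 (M = 30 + 5*(-18 + 11) = 30 + 5*(-7) = 30 - 35 = -5)
(M + 33)*v(-1) = (-5 + 33)*(-7/(-1)) = 28*(-7*(-1)) = 28*7 = 196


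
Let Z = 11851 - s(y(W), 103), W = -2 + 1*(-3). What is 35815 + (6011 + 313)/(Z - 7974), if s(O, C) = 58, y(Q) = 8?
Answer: 45594603/1273 ≈ 35817.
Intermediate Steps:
W = -5 (W = -2 - 3 = -5)
Z = 11793 (Z = 11851 - 1*58 = 11851 - 58 = 11793)
35815 + (6011 + 313)/(Z - 7974) = 35815 + (6011 + 313)/(11793 - 7974) = 35815 + 6324/3819 = 35815 + 6324*(1/3819) = 35815 + 2108/1273 = 45594603/1273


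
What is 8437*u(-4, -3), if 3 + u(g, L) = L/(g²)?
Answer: -430287/16 ≈ -26893.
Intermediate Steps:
u(g, L) = -3 + L/g² (u(g, L) = -3 + L/(g²) = -3 + L/g²)
8437*u(-4, -3) = 8437*(-3 - 3/(-4)²) = 8437*(-3 - 3*1/16) = 8437*(-3 - 3/16) = 8437*(-51/16) = -430287/16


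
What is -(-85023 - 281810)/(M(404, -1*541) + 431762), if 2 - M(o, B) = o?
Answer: 366833/431360 ≈ 0.85041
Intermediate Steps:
M(o, B) = 2 - o
-(-85023 - 281810)/(M(404, -1*541) + 431762) = -(-85023 - 281810)/((2 - 1*404) + 431762) = -(-366833)/((2 - 404) + 431762) = -(-366833)/(-402 + 431762) = -(-366833)/431360 = -1*(-366833/431360) = 366833/431360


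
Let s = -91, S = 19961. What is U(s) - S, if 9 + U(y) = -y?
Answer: -19879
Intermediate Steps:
U(y) = -9 - y
U(s) - S = (-9 - 1*(-91)) - 1*19961 = (-9 + 91) - 19961 = 82 - 19961 = -19879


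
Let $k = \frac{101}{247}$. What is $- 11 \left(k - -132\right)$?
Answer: $- \frac{359755}{247} \approx -1456.5$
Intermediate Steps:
$k = \frac{101}{247}$ ($k = 101 \cdot \frac{1}{247} = \frac{101}{247} \approx 0.40891$)
$- 11 \left(k - -132\right) = - 11 \left(\frac{101}{247} - -132\right) = - 11 \left(\frac{101}{247} + 132\right) = \left(-11\right) \frac{32705}{247} = - \frac{359755}{247}$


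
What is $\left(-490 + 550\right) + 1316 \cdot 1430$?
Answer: $1881940$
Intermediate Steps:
$\left(-490 + 550\right) + 1316 \cdot 1430 = 60 + 1881880 = 1881940$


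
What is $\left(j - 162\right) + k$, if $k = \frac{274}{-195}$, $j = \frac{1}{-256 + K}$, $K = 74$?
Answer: $- \frac{446111}{2730} \approx -163.41$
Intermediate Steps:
$j = - \frac{1}{182}$ ($j = \frac{1}{-256 + 74} = \frac{1}{-182} = - \frac{1}{182} \approx -0.0054945$)
$k = - \frac{274}{195}$ ($k = 274 \left(- \frac{1}{195}\right) = - \frac{274}{195} \approx -1.4051$)
$\left(j - 162\right) + k = \left(- \frac{1}{182} - 162\right) - \frac{274}{195} = - \frac{29485}{182} - \frac{274}{195} = - \frac{446111}{2730}$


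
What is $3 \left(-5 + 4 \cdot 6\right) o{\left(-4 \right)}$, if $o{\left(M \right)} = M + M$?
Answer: $-456$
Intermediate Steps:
$o{\left(M \right)} = 2 M$
$3 \left(-5 + 4 \cdot 6\right) o{\left(-4 \right)} = 3 \left(-5 + 4 \cdot 6\right) 2 \left(-4\right) = 3 \left(-5 + 24\right) \left(-8\right) = 3 \cdot 19 \left(-8\right) = 57 \left(-8\right) = -456$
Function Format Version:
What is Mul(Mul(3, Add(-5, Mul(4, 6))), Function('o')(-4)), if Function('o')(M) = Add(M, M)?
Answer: -456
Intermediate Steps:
Function('o')(M) = Mul(2, M)
Mul(Mul(3, Add(-5, Mul(4, 6))), Function('o')(-4)) = Mul(Mul(3, Add(-5, Mul(4, 6))), Mul(2, -4)) = Mul(Mul(3, Add(-5, 24)), -8) = Mul(Mul(3, 19), -8) = Mul(57, -8) = -456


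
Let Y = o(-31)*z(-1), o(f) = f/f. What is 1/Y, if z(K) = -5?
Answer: -⅕ ≈ -0.20000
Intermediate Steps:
o(f) = 1
Y = -5 (Y = 1*(-5) = -5)
1/Y = 1/(-5) = -⅕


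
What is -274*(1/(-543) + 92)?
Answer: -13687670/543 ≈ -25208.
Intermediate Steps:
-274*(1/(-543) + 92) = -274*(-1/543 + 92) = -274*49955/543 = -13687670/543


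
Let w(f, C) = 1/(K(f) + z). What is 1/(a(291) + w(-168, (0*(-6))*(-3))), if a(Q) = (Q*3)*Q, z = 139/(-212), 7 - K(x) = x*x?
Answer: 5982143/1519721553937 ≈ 3.9363e-6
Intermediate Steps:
K(x) = 7 - x**2 (K(x) = 7 - x*x = 7 - x**2)
z = -139/212 (z = 139*(-1/212) = -139/212 ≈ -0.65566)
a(Q) = 3*Q**2 (a(Q) = (3*Q)*Q = 3*Q**2)
w(f, C) = 1/(1345/212 - f**2) (w(f, C) = 1/((7 - f**2) - 139/212) = 1/(1345/212 - f**2))
1/(a(291) + w(-168, (0*(-6))*(-3))) = 1/(3*291**2 - 212/(-1345 + 212*(-168)**2)) = 1/(3*84681 - 212/(-1345 + 212*28224)) = 1/(254043 - 212/(-1345 + 5983488)) = 1/(254043 - 212/5982143) = 1/(1519721553937/5982143) = 5982143/1519721553937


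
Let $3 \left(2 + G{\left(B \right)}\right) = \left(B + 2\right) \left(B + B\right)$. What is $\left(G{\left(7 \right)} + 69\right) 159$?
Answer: $17331$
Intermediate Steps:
$G{\left(B \right)} = -2 + \frac{2 B \left(2 + B\right)}{3}$ ($G{\left(B \right)} = -2 + \frac{\left(B + 2\right) \left(B + B\right)}{3} = -2 + \frac{\left(2 + B\right) 2 B}{3} = -2 + \frac{2 B \left(2 + B\right)}{3}$)
$\left(G{\left(7 \right)} + 69\right) 159 = \left(\left(-2 + \frac{2 \cdot 7^{2}}{3} + \frac{4}{3} \cdot 7\right) + 69\right) 159 = \left(\left(-2 + \frac{2}{3} \cdot 49 + \frac{28}{3}\right) + 69\right) 159 = \left(\left(-2 + \frac{98}{3} + \frac{28}{3}\right) + 69\right) 159 = \left(40 + 69\right) 159 = 109 \cdot 159 = 17331$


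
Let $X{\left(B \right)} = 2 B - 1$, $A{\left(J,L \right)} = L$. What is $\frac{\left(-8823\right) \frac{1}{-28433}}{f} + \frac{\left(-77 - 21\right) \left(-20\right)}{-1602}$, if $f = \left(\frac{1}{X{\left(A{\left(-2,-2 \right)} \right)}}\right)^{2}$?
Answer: $\frac{148816235}{22774833} \approx 6.5342$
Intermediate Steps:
$X{\left(B \right)} = -1 + 2 B$
$f = \frac{1}{25}$ ($f = \left(\frac{1}{-1 + 2 \left(-2\right)}\right)^{2} = \left(\frac{1}{-1 - 4}\right)^{2} = \left(\frac{1}{-5}\right)^{2} = \left(- \frac{1}{5}\right)^{2} = \frac{1}{25} \approx 0.04$)
$\frac{\left(-8823\right) \frac{1}{-28433}}{f} + \frac{\left(-77 - 21\right) \left(-20\right)}{-1602} = - \frac{8823}{-28433} \frac{1}{\frac{1}{25}} + \frac{\left(-77 - 21\right) \left(-20\right)}{-1602} = \left(-8823\right) \left(- \frac{1}{28433}\right) 25 + \left(-98\right) \left(-20\right) \left(- \frac{1}{1602}\right) = \frac{8823}{28433} \cdot 25 + 1960 \left(- \frac{1}{1602}\right) = \frac{220575}{28433} - \frac{980}{801} = \frac{148816235}{22774833}$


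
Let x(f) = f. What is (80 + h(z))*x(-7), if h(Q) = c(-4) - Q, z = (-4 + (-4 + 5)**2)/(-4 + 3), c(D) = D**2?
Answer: -651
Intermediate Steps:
z = 3 (z = (-4 + 1**2)/(-1) = (-4 + 1)*(-1) = -3*(-1) = 3)
h(Q) = 16 - Q (h(Q) = (-4)**2 - Q = 16 - Q)
(80 + h(z))*x(-7) = (80 + (16 - 1*3))*(-7) = (80 + (16 - 3))*(-7) = (80 + 13)*(-7) = 93*(-7) = -651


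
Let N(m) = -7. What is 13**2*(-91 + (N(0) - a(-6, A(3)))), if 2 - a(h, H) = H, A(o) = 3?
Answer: -16393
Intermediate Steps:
a(h, H) = 2 - H
13**2*(-91 + (N(0) - a(-6, A(3)))) = 13**2*(-91 + (-7 - (2 - 1*3))) = 169*(-91 + (-7 - (2 - 3))) = 169*(-91 + (-7 - 1*(-1))) = 169*(-91 + (-7 + 1)) = 169*(-91 - 6) = 169*(-97) = -16393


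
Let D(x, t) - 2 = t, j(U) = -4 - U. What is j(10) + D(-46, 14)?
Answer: 2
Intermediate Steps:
D(x, t) = 2 + t
j(10) + D(-46, 14) = (-4 - 1*10) + (2 + 14) = (-4 - 10) + 16 = -14 + 16 = 2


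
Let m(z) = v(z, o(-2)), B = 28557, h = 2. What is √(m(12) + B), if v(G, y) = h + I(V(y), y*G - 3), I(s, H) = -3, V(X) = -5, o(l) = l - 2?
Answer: 22*√59 ≈ 168.99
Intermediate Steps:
o(l) = -2 + l
v(G, y) = -1 (v(G, y) = 2 - 3 = -1)
m(z) = -1
√(m(12) + B) = √(-1 + 28557) = √28556 = 22*√59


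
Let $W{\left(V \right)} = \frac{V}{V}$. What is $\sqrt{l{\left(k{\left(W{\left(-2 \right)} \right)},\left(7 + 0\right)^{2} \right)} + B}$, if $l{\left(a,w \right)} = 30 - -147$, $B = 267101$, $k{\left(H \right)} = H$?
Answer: $\sqrt{267278} \approx 516.99$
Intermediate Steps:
$W{\left(V \right)} = 1$
$l{\left(a,w \right)} = 177$ ($l{\left(a,w \right)} = 30 + 147 = 177$)
$\sqrt{l{\left(k{\left(W{\left(-2 \right)} \right)},\left(7 + 0\right)^{2} \right)} + B} = \sqrt{177 + 267101} = \sqrt{267278}$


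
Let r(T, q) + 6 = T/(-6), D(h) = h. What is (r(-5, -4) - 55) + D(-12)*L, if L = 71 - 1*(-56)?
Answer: -9505/6 ≈ -1584.2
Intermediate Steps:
r(T, q) = -6 - T/6 (r(T, q) = -6 + T/(-6) = -6 + T*(-1/6) = -6 - T/6)
L = 127 (L = 71 + 56 = 127)
(r(-5, -4) - 55) + D(-12)*L = ((-6 - 1/6*(-5)) - 55) - 12*127 = ((-6 + 5/6) - 55) - 1524 = (-31/6 - 55) - 1524 = -361/6 - 1524 = -9505/6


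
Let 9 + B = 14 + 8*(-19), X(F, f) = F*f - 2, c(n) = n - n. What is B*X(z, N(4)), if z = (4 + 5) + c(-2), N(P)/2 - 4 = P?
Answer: -20874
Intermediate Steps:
N(P) = 8 + 2*P
c(n) = 0
z = 9 (z = (4 + 5) + 0 = 9 + 0 = 9)
X(F, f) = -2 + F*f
B = -147 (B = -9 + (14 + 8*(-19)) = -9 + (14 - 152) = -9 - 138 = -147)
B*X(z, N(4)) = -147*(-2 + 9*(8 + 2*4)) = -147*(-2 + 9*(8 + 8)) = -147*(-2 + 9*16) = -147*(-2 + 144) = -147*142 = -20874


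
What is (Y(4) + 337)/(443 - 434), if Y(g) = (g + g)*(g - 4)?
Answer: 337/9 ≈ 37.444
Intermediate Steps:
Y(g) = 2*g*(-4 + g) (Y(g) = (2*g)*(-4 + g) = 2*g*(-4 + g))
(Y(4) + 337)/(443 - 434) = (2*4*(-4 + 4) + 337)/(443 - 434) = (2*4*0 + 337)/9 = (0 + 337)*(⅑) = 337*(⅑) = 337/9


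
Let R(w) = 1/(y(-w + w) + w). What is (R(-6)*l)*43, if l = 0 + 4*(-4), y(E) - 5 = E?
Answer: 688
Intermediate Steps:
y(E) = 5 + E
R(w) = 1/(5 + w) (R(w) = 1/((5 + (-w + w)) + w) = 1/((5 + 0) + w) = 1/(5 + w))
l = -16 (l = 0 - 16 = -16)
(R(-6)*l)*43 = (-16/(5 - 6))*43 = (-16/(-1))*43 = -1*(-16)*43 = 16*43 = 688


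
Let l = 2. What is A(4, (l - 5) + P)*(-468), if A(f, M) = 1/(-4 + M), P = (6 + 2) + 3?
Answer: -117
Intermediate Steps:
P = 11 (P = 8 + 3 = 11)
A(4, (l - 5) + P)*(-468) = -468/(-4 + ((2 - 5) + 11)) = -468/(-4 + (-3 + 11)) = -468/(-4 + 8) = -468/4 = (1/4)*(-468) = -117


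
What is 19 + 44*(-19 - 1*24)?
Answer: -1873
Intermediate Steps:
19 + 44*(-19 - 1*24) = 19 + 44*(-19 - 24) = 19 + 44*(-43) = 19 - 1892 = -1873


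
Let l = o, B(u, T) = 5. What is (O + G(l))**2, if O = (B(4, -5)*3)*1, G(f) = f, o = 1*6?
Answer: 441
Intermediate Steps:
o = 6
l = 6
O = 15 (O = (5*3)*1 = 15*1 = 15)
(O + G(l))**2 = (15 + 6)**2 = 21**2 = 441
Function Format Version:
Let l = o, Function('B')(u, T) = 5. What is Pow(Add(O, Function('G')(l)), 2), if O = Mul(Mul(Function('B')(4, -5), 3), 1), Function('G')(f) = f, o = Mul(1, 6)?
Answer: 441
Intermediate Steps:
o = 6
l = 6
O = 15 (O = Mul(Mul(5, 3), 1) = Mul(15, 1) = 15)
Pow(Add(O, Function('G')(l)), 2) = Pow(Add(15, 6), 2) = Pow(21, 2) = 441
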